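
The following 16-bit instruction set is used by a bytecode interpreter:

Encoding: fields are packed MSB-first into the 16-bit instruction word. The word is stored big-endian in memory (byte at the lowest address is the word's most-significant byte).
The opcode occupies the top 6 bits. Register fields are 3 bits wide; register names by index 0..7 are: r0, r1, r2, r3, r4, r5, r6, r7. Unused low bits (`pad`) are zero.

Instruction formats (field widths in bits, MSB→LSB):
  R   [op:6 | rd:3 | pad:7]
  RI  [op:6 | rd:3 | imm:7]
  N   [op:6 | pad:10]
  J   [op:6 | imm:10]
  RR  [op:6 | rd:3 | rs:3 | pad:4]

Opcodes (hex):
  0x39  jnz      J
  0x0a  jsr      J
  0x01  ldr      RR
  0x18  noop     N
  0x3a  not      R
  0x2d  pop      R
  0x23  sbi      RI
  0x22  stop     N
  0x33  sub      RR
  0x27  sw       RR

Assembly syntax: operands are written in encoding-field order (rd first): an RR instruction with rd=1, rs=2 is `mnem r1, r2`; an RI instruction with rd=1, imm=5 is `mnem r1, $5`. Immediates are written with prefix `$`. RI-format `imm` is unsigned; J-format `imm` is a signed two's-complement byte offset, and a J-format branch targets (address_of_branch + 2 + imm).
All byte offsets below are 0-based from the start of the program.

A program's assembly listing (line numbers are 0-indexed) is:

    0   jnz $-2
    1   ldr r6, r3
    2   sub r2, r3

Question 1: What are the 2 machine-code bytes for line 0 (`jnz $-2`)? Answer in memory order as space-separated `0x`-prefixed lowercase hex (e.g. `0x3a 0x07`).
0xe7 0xfe

L0: jnz op=0x39:6|imm=-2:10 ⇒ 0xe7fe ⇒ big e7 fe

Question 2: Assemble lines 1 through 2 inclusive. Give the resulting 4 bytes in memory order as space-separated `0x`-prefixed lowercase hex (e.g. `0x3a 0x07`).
0x07 0x30 0xcd 0x30

1. ldr fields op=0x1:6|rd=6:3|rs=3:3|pad=0:4 → word 0730h → 07 30
2. sub fields op=0x33:6|rd=2:3|rs=3:3|pad=0:4 → word cd30h → cd 30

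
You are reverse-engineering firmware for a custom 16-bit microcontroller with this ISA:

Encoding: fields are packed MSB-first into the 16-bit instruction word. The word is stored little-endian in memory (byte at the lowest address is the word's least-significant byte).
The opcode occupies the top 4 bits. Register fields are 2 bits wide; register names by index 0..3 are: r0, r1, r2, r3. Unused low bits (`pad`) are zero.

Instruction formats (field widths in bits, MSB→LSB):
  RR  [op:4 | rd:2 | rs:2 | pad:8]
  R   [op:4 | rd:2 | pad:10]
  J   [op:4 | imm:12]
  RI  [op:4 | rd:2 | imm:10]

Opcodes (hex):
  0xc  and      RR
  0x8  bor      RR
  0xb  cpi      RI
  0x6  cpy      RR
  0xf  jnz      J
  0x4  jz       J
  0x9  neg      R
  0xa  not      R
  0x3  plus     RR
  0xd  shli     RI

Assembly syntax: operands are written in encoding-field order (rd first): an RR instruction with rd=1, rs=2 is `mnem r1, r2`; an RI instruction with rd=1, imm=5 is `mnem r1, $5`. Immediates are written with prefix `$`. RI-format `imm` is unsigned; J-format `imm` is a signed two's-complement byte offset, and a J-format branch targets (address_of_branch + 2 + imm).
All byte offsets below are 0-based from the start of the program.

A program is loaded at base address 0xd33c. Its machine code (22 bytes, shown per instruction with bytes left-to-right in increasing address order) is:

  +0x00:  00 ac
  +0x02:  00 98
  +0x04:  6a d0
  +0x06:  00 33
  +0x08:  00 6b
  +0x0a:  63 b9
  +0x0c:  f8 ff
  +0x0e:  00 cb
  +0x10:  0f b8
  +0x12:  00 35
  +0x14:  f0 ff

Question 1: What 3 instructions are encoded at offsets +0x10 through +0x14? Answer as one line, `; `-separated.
[10] 0f b8 → 0xb80f
  opcode bits[15:12]=0xb: cpi/RI
  rd@[11:10]=0x2 ⇒ r2
  imm@[9:0]=0xf ⇒ $15
[12] 00 35 → 0x3500
  opcode bits[15:12]=0x3: plus/RR
  rd@[11:10]=0x1 ⇒ r1
  rs@[9:8]=0x1 ⇒ r1
[14] f0 ff → 0xfff0
  opcode bits[15:12]=0xf: jnz/J
  imm@[11:0]=0xff0 (s12→-16) ⇒ $-16

cpi r2, $15; plus r1, r1; jnz $-16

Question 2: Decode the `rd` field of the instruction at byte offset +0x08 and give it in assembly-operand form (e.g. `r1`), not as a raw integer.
r2

@+08  little-endian(00 6b) = 0x6b00
  op=0x6b00>>12=0x6 ⇒ cpy (RR)
  rd: (w>>10)&0x3=0x2 → r2
  rs: (w>>8)&0x3=0x3 → r3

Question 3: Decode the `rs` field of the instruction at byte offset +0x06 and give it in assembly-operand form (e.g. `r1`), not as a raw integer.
r3

+0x06: 00 33 ⇒ word 0x3300 (little)
  top 4b → 0x3 → plus [RR]
  rd: (w>>10)&0x3=0x0 → r0
  rs: (w>>8)&0x3=0x3 → r3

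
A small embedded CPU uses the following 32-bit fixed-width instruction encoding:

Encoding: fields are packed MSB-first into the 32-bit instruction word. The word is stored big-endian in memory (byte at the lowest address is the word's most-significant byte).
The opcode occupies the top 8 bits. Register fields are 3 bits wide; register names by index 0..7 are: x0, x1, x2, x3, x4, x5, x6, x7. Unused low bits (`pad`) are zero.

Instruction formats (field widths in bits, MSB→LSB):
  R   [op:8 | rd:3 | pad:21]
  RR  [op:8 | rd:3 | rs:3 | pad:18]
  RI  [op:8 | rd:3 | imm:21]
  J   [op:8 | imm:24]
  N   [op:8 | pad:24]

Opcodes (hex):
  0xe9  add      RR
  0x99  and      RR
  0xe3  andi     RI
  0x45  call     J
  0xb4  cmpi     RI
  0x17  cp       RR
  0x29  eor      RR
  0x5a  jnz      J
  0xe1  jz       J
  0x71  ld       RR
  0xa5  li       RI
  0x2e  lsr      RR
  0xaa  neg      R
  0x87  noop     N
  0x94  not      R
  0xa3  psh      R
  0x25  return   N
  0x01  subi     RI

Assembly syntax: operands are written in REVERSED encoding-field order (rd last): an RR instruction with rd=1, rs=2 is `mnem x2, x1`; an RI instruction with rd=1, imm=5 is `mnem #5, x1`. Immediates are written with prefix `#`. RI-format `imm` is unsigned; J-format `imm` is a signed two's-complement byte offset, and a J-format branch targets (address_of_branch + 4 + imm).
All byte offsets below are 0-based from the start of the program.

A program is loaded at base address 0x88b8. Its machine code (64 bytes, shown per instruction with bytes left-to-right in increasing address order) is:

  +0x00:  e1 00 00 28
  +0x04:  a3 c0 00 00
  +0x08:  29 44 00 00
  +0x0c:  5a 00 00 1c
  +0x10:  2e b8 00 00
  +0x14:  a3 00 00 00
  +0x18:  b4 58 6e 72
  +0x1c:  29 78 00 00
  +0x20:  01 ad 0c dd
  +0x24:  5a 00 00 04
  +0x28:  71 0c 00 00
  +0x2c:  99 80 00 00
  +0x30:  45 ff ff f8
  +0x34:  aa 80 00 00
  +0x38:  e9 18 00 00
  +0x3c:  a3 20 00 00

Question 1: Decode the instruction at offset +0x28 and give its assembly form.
ld x3, x0

[28] 71 0c 00 00 → 0x710c0000
  op=0x710c0000>>24=0x71 ⇒ ld (RR)
  rd@[23:21]=0x0 ⇒ x0
  rs@[20:18]=0x3 ⇒ x3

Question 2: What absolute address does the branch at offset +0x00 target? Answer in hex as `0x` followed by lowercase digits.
[00] e1 00 00 28 → 0xe1000028
  op=0xe1000028>>24=0xe1 ⇒ jz (J)
  [23:0] imm=40 = #40
  target = base 0x88b8 + off 0x00 + 4 + imm 40 = 0x88e4

0x88e4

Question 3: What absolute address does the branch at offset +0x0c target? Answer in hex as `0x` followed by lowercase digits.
off 0x0c: read 5a 00 00 1c as big → 0x5a00001c
  opcode bits[31:24]=0x5a: jnz/J
  imm@[23:0]=0x1c ⇒ #28
  target = base 0x88b8 + off 0x0c + 4 + imm 28 = 0x88e4

0x88e4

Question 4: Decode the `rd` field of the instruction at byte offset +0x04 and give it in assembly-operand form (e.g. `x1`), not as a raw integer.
x6

@+04  big-endian(a3 c0 00 00) = 0xa3c00000
  op=0xa3c00000>>24=0xa3 ⇒ psh (R)
  rd: (w>>21)&0x7=0x6 → x6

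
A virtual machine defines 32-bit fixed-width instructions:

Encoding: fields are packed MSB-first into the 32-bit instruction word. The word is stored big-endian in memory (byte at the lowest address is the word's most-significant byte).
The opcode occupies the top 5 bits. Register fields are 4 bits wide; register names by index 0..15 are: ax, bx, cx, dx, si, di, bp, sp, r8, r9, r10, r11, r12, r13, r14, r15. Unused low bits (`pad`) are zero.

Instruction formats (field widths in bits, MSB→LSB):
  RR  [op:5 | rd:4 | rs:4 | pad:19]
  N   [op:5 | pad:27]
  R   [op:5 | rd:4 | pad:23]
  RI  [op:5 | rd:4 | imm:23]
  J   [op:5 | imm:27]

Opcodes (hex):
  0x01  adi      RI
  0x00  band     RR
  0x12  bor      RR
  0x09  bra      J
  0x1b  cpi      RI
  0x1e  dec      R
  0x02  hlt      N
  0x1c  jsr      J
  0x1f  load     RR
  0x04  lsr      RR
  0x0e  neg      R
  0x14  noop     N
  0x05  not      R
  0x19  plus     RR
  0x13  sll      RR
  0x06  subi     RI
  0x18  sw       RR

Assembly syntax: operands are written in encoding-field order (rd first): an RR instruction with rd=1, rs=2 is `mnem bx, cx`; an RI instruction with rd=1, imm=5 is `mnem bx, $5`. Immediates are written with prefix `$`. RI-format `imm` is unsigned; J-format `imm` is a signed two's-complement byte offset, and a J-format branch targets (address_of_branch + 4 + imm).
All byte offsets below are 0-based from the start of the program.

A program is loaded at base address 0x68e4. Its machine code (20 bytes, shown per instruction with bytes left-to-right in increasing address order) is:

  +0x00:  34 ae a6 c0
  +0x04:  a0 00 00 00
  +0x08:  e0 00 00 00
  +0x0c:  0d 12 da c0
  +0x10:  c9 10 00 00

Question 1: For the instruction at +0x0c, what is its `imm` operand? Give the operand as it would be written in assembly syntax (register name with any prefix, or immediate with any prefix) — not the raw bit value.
$1235648

@+0c  big-endian(0d 12 da c0) = 0x0d12dac0
  op=0x0d12dac0>>27=0x1 ⇒ adi (RI)
  rd: (w>>23)&0xf=0xa → r10
  imm: (w>>0)&0x7fffff=0x12dac0 → $1235648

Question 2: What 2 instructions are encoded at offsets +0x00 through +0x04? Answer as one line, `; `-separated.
@+00  big-endian(34 ae a6 c0) = 0x34aea6c0
  opcode bits[31:27]=0x6: subi/RI
  rd@[26:23]=0x9 ⇒ r9
  imm@[22:0]=0x2ea6c0 ⇒ $3057344
@+04  big-endian(a0 00 00 00) = 0xa0000000
  opcode bits[31:27]=0x14: noop/N

subi r9, $3057344; noop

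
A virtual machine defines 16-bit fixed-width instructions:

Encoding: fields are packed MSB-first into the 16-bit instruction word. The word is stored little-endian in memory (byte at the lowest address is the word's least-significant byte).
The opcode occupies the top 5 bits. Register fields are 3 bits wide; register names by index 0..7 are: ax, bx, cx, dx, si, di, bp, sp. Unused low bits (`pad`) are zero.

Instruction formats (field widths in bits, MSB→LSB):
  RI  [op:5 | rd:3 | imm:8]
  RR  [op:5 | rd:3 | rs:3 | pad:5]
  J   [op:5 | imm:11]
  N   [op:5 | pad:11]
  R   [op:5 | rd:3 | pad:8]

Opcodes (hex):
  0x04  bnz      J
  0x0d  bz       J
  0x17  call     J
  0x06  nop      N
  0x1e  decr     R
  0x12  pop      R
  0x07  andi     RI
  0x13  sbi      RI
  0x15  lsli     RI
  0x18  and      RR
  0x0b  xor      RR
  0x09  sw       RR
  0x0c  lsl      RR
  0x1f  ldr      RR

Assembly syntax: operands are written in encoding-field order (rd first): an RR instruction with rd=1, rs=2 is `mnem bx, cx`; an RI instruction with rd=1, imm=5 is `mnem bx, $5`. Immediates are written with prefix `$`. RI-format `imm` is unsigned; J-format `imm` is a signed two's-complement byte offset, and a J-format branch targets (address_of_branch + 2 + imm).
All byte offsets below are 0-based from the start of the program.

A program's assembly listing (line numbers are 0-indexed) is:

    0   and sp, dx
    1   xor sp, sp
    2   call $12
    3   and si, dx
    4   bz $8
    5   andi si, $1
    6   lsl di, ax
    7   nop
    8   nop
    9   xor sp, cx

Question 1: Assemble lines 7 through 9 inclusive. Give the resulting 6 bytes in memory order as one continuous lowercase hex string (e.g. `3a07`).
7. nop fields op=0x6:5|pad=0:11 → word 3000h → 00 30
8. nop fields op=0x6:5|pad=0:11 → word 3000h → 00 30
9. xor fields op=0xb:5|rd=7:3|rs=2:3|pad=0:5 → word 5f40h → 40 5f

00300030405f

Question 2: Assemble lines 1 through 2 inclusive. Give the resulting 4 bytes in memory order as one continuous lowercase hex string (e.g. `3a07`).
line 1 (xor): pack op=0xb:5|rd=7:3|rs=7:3|pad=0:5 = 0x5fe0; little→ e0 5f
line 2 (call): pack op=0x17:5|imm=12:11 = 0xb80c; little→ 0c b8

e05f0cb8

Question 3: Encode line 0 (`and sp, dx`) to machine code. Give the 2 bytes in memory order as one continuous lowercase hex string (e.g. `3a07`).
60c7

line 0 (and): pack op=0x18:5|rd=7:3|rs=3:3|pad=0:5 = 0xc760; little→ 60 c7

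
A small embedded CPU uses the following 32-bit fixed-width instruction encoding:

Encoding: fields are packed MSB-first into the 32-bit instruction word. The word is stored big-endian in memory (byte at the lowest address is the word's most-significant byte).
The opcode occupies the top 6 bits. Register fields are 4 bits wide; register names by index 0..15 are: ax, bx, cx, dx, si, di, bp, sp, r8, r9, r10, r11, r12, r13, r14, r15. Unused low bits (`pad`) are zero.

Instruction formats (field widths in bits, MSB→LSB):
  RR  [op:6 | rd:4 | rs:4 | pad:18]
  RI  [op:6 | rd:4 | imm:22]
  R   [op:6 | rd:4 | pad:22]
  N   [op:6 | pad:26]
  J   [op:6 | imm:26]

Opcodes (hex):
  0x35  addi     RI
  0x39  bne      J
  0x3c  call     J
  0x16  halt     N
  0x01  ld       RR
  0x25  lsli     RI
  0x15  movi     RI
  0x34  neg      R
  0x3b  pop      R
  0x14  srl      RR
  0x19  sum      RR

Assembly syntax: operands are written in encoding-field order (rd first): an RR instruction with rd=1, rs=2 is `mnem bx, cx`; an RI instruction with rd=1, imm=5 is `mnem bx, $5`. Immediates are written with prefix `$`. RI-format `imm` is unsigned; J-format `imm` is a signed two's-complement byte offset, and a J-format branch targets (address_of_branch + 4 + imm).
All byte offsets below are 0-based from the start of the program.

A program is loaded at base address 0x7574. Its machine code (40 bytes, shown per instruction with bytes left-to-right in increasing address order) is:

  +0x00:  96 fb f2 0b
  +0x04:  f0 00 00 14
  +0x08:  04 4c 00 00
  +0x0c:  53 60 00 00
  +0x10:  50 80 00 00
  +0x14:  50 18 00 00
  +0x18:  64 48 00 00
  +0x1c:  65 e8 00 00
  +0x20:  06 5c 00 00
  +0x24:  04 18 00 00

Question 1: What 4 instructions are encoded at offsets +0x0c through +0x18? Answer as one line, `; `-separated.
@+0c  big-endian(53 60 00 00) = 0x53600000
  top 6b → 0x14 → srl [RR]
  rd: (w>>22)&0xf=0xd → r13
  rs: (w>>18)&0xf=0x8 → r8
@+10  big-endian(50 80 00 00) = 0x50800000
  top 6b → 0x14 → srl [RR]
  rd: (w>>22)&0xf=0x2 → cx
  rs: (w>>18)&0xf=0x0 → ax
@+14  big-endian(50 18 00 00) = 0x50180000
  top 6b → 0x14 → srl [RR]
  rd: (w>>22)&0xf=0x0 → ax
  rs: (w>>18)&0xf=0x6 → bp
@+18  big-endian(64 48 00 00) = 0x64480000
  top 6b → 0x19 → sum [RR]
  rd: (w>>22)&0xf=0x1 → bx
  rs: (w>>18)&0xf=0x2 → cx

srl r13, r8; srl cx, ax; srl ax, bp; sum bx, cx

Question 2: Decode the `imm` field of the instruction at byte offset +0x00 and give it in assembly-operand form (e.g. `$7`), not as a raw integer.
off 0x00: read 96 fb f2 0b as big → 0x96fbf20b
  op=0x96fbf20b>>26=0x25 ⇒ lsli (RI)
  rd: (w>>22)&0xf=0xb → r11
  imm: (w>>0)&0x3fffff=0x3bf20b → $3928587

$3928587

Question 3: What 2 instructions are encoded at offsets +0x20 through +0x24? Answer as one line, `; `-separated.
ld r9, sp; ld ax, bp

off 0x20: read 06 5c 00 00 as big → 0x065c0000
  top 6b → 0x1 → ld [RR]
  rd: (w>>22)&0xf=0x9 → r9
  rs: (w>>18)&0xf=0x7 → sp
off 0x24: read 04 18 00 00 as big → 0x04180000
  top 6b → 0x1 → ld [RR]
  rd: (w>>22)&0xf=0x0 → ax
  rs: (w>>18)&0xf=0x6 → bp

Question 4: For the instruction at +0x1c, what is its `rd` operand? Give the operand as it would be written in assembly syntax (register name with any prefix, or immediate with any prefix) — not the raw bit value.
sp

@+1c  big-endian(65 e8 00 00) = 0x65e80000
  op=0x65e80000>>26=0x19 ⇒ sum (RR)
  rd@[25:22]=0x7 ⇒ sp
  rs@[21:18]=0xa ⇒ r10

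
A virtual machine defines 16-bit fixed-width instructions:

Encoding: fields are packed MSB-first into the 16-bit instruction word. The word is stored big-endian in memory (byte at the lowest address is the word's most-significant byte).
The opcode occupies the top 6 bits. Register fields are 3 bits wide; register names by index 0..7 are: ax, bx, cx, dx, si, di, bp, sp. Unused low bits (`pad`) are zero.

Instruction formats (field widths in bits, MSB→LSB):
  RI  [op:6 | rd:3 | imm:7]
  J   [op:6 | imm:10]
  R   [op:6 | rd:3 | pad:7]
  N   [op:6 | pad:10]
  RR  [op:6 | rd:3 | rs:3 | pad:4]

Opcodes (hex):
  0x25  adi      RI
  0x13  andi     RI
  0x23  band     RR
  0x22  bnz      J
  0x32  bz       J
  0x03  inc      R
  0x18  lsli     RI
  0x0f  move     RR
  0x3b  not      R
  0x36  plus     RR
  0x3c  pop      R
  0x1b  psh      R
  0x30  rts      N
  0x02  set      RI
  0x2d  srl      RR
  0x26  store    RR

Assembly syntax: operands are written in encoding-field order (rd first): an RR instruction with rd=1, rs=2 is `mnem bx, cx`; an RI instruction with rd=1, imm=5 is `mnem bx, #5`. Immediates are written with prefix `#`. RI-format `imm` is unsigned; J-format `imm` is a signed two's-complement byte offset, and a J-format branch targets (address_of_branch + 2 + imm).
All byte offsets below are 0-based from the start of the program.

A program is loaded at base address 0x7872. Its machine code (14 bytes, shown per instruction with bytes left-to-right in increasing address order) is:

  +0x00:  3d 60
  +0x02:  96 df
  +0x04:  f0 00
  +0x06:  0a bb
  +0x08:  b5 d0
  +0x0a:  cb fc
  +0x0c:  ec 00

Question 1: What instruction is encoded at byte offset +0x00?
move cx, bp

[00] 3d 60 → 0x3d60
  op=0x3d60>>10=0xf ⇒ move (RR)
  [9:7] rd=2 = cx
  [6:4] rs=6 = bp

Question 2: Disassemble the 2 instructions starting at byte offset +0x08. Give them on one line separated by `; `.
srl dx, di; bz #-4

off 0x08: read b5 d0 as big → 0xb5d0
  opcode bits[15:10]=0x2d: srl/RR
  rd@[9:7]=0x3 ⇒ dx
  rs@[6:4]=0x5 ⇒ di
off 0x0a: read cb fc as big → 0xcbfc
  opcode bits[15:10]=0x32: bz/J
  imm@[9:0]=0x3fc (s10→-4) ⇒ #-4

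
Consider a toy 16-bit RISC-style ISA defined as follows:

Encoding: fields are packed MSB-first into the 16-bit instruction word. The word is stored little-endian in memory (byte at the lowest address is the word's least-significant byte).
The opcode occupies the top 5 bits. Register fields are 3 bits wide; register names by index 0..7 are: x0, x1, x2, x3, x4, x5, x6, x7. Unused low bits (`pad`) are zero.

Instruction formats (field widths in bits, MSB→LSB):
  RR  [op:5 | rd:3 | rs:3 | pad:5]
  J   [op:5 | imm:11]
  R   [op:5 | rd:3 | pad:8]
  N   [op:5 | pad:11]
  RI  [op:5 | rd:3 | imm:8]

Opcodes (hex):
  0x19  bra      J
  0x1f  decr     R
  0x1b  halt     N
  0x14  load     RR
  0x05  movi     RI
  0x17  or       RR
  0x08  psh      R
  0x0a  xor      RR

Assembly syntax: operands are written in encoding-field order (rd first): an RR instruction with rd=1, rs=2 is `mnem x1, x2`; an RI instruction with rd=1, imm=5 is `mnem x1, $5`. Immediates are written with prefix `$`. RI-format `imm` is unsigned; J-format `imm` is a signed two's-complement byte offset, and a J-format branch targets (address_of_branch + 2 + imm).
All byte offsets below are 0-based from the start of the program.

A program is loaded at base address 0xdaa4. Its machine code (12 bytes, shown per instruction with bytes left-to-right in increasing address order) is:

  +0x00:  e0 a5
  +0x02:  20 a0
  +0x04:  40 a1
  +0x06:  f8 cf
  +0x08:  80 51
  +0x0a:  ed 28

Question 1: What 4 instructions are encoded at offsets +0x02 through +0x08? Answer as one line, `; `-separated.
[02] 20 a0 → 0xa020
  opcode bits[15:11]=0x14: load/RR
  [10:8] rd=0 = x0
  [7:5] rs=1 = x1
[04] 40 a1 → 0xa140
  opcode bits[15:11]=0x14: load/RR
  [10:8] rd=1 = x1
  [7:5] rs=2 = x2
[06] f8 cf → 0xcff8
  opcode bits[15:11]=0x19: bra/J
  [10:0] imm=2040 (s11→-8) = $-8
[08] 80 51 → 0x5180
  opcode bits[15:11]=0xa: xor/RR
  [10:8] rd=1 = x1
  [7:5] rs=4 = x4

load x0, x1; load x1, x2; bra $-8; xor x1, x4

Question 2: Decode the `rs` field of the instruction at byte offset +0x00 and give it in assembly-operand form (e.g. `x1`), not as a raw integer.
x7

off 0x00: read e0 a5 as little → 0xa5e0
  top 5b → 0x14 → load [RR]
  rd@[10:8]=0x5 ⇒ x5
  rs@[7:5]=0x7 ⇒ x7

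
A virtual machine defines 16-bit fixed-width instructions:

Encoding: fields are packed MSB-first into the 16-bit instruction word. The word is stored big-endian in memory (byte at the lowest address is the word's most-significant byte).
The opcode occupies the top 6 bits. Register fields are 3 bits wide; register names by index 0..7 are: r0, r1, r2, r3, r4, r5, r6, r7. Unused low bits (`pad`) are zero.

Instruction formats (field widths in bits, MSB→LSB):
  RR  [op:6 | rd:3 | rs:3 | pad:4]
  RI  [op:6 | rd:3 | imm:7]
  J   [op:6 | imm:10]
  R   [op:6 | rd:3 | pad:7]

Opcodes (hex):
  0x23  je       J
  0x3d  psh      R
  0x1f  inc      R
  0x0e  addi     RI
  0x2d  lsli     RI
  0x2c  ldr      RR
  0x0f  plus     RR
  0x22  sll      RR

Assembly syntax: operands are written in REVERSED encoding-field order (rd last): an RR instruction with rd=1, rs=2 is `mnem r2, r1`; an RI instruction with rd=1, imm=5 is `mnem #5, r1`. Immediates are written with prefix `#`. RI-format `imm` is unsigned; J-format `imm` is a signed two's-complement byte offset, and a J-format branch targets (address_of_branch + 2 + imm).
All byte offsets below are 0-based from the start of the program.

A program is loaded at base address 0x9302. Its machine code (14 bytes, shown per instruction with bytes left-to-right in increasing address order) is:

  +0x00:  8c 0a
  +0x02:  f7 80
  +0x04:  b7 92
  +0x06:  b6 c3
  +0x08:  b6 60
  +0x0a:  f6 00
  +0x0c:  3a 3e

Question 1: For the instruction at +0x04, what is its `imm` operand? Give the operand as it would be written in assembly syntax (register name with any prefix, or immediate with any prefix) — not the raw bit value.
+0x04: b7 92 ⇒ word 0xb792 (big)
  top 6b → 0x2d → lsli [RI]
  rd: (w>>7)&0x7=0x7 → r7
  imm: (w>>0)&0x7f=0x12 → #18

#18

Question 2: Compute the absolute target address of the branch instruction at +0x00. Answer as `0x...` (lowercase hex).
0x930e

+0x00: 8c 0a ⇒ word 0x8c0a (big)
  opcode bits[15:10]=0x23: je/J
  imm: (w>>0)&0x3ff=0xa → #10
  target = base 0x9302 + off 0x00 + 2 + imm 10 = 0x930e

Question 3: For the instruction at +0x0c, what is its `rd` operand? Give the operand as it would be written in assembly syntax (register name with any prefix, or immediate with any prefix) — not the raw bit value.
+0x0c: 3a 3e ⇒ word 0x3a3e (big)
  op=0x3a3e>>10=0xe ⇒ addi (RI)
  [9:7] rd=4 = r4
  [6:0] imm=62 = #62

r4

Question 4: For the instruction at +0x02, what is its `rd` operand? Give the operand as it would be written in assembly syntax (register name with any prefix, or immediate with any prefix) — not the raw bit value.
off 0x02: read f7 80 as big → 0xf780
  top 6b → 0x3d → psh [R]
  rd@[9:7]=0x7 ⇒ r7

r7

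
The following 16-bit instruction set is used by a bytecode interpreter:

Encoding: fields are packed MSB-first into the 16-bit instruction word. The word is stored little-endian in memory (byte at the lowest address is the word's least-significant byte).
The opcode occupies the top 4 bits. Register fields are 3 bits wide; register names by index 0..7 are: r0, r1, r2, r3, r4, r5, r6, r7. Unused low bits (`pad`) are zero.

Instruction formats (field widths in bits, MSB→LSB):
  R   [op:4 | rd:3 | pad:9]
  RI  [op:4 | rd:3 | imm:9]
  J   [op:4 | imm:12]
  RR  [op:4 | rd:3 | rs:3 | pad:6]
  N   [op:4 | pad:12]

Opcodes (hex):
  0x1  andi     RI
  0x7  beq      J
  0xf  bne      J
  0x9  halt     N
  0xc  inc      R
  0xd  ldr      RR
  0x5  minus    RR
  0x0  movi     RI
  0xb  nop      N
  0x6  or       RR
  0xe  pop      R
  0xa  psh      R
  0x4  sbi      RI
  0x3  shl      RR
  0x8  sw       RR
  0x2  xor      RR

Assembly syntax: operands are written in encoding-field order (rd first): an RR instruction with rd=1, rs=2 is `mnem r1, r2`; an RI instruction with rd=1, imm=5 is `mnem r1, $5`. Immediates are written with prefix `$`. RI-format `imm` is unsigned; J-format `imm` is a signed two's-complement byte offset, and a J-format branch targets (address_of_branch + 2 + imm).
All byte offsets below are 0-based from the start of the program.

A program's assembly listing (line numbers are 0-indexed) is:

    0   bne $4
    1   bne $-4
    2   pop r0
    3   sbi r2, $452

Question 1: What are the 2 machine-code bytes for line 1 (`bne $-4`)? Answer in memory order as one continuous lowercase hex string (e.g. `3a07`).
fcff

L1: bne op=0xf:4|imm=-4:12 ⇒ 0xfffc ⇒ little fc ff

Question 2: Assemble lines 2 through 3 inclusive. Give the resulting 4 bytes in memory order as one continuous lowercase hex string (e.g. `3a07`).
00e0c445

L2: pop op=0xe:4|rd=0:3|pad=0:9 ⇒ 0xe000 ⇒ little 00 e0
L3: sbi op=0x4:4|rd=2:3|imm=452:9 ⇒ 0x45c4 ⇒ little c4 45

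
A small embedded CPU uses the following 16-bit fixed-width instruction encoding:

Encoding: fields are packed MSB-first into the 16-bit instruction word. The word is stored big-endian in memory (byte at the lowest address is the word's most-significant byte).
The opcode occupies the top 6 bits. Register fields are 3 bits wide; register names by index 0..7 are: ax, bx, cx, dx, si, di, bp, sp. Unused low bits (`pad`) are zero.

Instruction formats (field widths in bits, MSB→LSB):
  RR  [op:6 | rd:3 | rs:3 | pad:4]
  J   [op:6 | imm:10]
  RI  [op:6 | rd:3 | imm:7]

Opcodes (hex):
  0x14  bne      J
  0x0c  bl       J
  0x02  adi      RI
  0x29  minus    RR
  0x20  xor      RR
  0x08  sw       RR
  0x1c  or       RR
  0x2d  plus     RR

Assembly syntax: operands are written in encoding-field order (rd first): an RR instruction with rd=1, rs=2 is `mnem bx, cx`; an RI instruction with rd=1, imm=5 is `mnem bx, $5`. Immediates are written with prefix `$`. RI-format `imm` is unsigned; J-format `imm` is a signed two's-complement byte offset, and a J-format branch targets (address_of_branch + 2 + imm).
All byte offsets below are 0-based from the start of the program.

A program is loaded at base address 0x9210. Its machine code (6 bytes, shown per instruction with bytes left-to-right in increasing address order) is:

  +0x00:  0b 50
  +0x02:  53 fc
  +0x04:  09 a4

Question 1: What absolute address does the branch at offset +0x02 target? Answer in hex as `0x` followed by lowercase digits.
0x9210

+0x02: 53 fc ⇒ word 0x53fc (big)
  op=0x53fc>>10=0x14 ⇒ bne (J)
  imm: (w>>0)&0x3ff=0x3fc (s10→-4) → $-4
  target = base 0x9210 + off 0x02 + 2 + imm -4 = 0x9210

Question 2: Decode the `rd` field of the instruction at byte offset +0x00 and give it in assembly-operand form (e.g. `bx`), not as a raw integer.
bp

[00] 0b 50 → 0x0b50
  opcode bits[15:10]=0x2: adi/RI
  rd@[9:7]=0x6 ⇒ bp
  imm@[6:0]=0x50 ⇒ $80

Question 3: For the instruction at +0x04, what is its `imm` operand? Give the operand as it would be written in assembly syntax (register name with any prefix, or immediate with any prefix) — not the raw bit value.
$36

@+04  big-endian(09 a4) = 0x09a4
  op=0x09a4>>10=0x2 ⇒ adi (RI)
  rd: (w>>7)&0x7=0x3 → dx
  imm: (w>>0)&0x7f=0x24 → $36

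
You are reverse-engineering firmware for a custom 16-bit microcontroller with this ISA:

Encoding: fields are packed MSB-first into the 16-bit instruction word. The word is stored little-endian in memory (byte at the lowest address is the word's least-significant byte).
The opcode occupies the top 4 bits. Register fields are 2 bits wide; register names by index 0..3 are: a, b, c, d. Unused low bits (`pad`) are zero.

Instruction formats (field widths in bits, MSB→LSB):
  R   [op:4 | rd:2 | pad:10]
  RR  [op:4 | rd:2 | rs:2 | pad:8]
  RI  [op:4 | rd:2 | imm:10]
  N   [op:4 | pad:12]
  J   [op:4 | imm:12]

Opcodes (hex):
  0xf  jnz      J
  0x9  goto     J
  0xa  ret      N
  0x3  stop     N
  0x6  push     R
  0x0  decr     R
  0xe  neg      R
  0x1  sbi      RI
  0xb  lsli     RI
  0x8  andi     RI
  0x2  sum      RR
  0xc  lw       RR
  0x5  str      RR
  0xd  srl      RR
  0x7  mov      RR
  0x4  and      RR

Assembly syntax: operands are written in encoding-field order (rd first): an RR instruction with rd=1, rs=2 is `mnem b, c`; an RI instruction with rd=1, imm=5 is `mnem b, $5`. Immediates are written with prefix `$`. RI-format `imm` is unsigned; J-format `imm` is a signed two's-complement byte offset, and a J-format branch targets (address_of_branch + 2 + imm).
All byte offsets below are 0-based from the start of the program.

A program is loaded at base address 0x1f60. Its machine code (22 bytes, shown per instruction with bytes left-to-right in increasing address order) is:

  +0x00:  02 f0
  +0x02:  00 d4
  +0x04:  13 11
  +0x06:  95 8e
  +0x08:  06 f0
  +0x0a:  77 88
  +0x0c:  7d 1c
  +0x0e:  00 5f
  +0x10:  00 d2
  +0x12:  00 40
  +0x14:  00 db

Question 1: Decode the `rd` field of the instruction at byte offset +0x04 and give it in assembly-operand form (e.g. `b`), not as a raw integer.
+0x04: 13 11 ⇒ word 0x1113 (little)
  opcode bits[15:12]=0x1: sbi/RI
  [11:10] rd=0 = a
  [9:0] imm=275 = $275

a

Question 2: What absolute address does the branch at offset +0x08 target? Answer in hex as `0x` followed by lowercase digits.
0x1f70

[08] 06 f0 → 0xf006
  opcode bits[15:12]=0xf: jnz/J
  imm: (w>>0)&0xfff=0x6 → $6
  target = base 0x1f60 + off 0x08 + 2 + imm 6 = 0x1f70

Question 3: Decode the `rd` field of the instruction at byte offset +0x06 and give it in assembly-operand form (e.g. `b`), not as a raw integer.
d

@+06  little-endian(95 8e) = 0x8e95
  opcode bits[15:12]=0x8: andi/RI
  rd: (w>>10)&0x3=0x3 → d
  imm: (w>>0)&0x3ff=0x295 → $661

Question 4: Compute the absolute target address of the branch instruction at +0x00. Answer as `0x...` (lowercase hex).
[00] 02 f0 → 0xf002
  opcode bits[15:12]=0xf: jnz/J
  [11:0] imm=2 = $2
  target = base 0x1f60 + off 0x00 + 2 + imm 2 = 0x1f64

0x1f64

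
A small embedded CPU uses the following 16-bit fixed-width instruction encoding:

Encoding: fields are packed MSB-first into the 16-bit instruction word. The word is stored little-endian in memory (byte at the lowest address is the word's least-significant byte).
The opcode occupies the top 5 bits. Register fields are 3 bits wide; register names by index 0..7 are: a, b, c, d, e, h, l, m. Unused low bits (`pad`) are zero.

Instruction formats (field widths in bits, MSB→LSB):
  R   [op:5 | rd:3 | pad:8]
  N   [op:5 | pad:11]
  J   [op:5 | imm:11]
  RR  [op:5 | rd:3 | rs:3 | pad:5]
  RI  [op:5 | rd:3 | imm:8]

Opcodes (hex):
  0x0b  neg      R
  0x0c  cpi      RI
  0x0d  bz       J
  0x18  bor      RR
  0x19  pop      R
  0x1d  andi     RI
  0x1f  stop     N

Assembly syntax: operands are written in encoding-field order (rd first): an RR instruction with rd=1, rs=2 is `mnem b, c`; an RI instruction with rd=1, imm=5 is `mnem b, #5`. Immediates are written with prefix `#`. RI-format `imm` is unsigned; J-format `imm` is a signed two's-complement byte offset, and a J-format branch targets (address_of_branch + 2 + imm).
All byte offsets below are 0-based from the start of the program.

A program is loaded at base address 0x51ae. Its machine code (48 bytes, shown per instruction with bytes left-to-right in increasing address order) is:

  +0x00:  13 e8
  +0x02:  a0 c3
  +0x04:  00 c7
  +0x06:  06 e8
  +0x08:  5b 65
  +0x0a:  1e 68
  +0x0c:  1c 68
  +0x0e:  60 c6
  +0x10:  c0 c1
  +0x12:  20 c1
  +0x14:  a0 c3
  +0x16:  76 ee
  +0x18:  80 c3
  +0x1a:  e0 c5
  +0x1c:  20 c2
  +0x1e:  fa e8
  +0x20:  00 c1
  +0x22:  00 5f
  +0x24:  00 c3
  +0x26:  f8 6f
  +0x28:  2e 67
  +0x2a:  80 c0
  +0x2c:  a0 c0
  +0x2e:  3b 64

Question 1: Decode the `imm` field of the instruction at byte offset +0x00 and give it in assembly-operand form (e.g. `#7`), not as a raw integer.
#19

+0x00: 13 e8 ⇒ word 0xe813 (little)
  opcode bits[15:11]=0x1d: andi/RI
  [10:8] rd=0 = a
  [7:0] imm=19 = #19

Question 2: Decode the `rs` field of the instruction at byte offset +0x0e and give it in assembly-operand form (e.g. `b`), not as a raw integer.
@+0e  little-endian(60 c6) = 0xc660
  opcode bits[15:11]=0x18: bor/RR
  rd: (w>>8)&0x7=0x6 → l
  rs: (w>>5)&0x7=0x3 → d

d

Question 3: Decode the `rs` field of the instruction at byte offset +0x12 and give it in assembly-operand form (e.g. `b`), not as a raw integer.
+0x12: 20 c1 ⇒ word 0xc120 (little)
  opcode bits[15:11]=0x18: bor/RR
  [10:8] rd=1 = b
  [7:5] rs=1 = b

b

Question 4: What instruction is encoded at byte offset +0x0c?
@+0c  little-endian(1c 68) = 0x681c
  op=0x681c>>11=0xd ⇒ bz (J)
  imm: (w>>0)&0x7ff=0x1c → #28

bz #28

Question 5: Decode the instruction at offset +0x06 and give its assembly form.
andi a, #6

[06] 06 e8 → 0xe806
  opcode bits[15:11]=0x1d: andi/RI
  rd@[10:8]=0x0 ⇒ a
  imm@[7:0]=0x6 ⇒ #6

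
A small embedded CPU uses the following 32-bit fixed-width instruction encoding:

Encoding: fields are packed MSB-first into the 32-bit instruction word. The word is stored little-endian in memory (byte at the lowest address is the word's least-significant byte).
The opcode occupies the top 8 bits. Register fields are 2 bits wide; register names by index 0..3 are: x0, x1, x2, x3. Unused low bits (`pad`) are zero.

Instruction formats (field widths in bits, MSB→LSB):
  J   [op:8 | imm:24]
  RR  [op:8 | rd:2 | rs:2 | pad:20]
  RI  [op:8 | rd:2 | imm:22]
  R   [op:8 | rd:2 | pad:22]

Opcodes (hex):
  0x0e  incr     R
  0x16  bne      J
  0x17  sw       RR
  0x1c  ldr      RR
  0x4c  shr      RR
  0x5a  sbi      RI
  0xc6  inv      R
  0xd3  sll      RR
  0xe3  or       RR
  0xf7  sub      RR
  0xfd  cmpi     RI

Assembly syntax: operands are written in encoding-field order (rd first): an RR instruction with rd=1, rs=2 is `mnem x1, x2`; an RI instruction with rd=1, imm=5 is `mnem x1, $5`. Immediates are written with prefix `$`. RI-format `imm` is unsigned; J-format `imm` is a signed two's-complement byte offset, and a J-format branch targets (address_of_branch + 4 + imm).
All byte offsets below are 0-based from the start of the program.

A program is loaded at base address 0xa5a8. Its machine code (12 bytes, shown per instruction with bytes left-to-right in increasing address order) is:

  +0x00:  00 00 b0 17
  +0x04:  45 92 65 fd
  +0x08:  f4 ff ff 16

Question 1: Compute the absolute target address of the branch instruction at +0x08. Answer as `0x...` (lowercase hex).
[08] f4 ff ff 16 → 0x16fffff4
  op=0x16fffff4>>24=0x16 ⇒ bne (J)
  [23:0] imm=16777204 (s24→-12) = $-12
  target = base 0xa5a8 + off 0x08 + 4 + imm -12 = 0xa5a8

0xa5a8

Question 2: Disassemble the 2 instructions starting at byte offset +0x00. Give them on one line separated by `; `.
sw x2, x3; cmpi x1, $2462277

+0x00: 00 00 b0 17 ⇒ word 0x17b00000 (little)
  op=0x17b00000>>24=0x17 ⇒ sw (RR)
  rd@[23:22]=0x2 ⇒ x2
  rs@[21:20]=0x3 ⇒ x3
+0x04: 45 92 65 fd ⇒ word 0xfd659245 (little)
  op=0xfd659245>>24=0xfd ⇒ cmpi (RI)
  rd@[23:22]=0x1 ⇒ x1
  imm@[21:0]=0x259245 ⇒ $2462277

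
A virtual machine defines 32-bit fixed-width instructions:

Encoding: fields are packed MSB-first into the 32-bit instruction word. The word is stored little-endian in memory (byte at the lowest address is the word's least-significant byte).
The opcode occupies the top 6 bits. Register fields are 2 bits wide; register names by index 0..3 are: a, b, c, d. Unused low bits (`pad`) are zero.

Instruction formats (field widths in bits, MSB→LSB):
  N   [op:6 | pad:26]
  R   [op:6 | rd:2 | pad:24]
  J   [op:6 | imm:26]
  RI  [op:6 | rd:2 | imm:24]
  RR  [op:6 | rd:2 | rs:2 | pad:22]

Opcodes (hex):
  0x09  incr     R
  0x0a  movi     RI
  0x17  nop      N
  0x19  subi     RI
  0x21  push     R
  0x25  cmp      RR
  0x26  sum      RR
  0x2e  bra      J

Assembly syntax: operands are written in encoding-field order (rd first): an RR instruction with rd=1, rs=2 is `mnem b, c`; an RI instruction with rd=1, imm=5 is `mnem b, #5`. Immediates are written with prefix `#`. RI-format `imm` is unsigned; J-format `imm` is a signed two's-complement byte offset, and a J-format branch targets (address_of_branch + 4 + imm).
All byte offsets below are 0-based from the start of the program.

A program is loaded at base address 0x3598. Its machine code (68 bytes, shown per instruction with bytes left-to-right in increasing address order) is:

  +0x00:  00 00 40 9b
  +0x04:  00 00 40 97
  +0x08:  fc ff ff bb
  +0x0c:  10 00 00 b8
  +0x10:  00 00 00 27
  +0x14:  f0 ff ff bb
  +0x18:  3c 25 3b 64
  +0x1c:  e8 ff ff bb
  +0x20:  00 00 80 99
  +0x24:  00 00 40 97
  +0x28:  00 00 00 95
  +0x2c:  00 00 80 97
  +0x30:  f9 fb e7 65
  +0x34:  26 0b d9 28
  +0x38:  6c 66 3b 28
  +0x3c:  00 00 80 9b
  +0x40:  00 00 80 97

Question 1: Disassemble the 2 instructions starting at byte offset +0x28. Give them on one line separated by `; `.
cmp b, a; cmp d, c

[28] 00 00 00 95 → 0x95000000
  opcode bits[31:26]=0x25: cmp/RR
  [25:24] rd=1 = b
  [23:22] rs=0 = a
[2c] 00 00 80 97 → 0x97800000
  opcode bits[31:26]=0x25: cmp/RR
  [25:24] rd=3 = d
  [23:22] rs=2 = c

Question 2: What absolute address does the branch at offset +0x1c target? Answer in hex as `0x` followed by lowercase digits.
[1c] e8 ff ff bb → 0xbbffffe8
  op=0xbbffffe8>>26=0x2e ⇒ bra (J)
  imm: (w>>0)&0x3ffffff=0x3ffffe8 (s26→-24) → #-24
  target = base 0x3598 + off 0x1c + 4 + imm -24 = 0x35a0

0x35a0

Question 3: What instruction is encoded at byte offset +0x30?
subi b, #15203321

@+30  little-endian(f9 fb e7 65) = 0x65e7fbf9
  opcode bits[31:26]=0x19: subi/RI
  rd@[25:24]=0x1 ⇒ b
  imm@[23:0]=0xe7fbf9 ⇒ #15203321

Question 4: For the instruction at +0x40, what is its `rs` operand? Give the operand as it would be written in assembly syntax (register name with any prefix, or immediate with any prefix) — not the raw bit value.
+0x40: 00 00 80 97 ⇒ word 0x97800000 (little)
  opcode bits[31:26]=0x25: cmp/RR
  rd@[25:24]=0x3 ⇒ d
  rs@[23:22]=0x2 ⇒ c

c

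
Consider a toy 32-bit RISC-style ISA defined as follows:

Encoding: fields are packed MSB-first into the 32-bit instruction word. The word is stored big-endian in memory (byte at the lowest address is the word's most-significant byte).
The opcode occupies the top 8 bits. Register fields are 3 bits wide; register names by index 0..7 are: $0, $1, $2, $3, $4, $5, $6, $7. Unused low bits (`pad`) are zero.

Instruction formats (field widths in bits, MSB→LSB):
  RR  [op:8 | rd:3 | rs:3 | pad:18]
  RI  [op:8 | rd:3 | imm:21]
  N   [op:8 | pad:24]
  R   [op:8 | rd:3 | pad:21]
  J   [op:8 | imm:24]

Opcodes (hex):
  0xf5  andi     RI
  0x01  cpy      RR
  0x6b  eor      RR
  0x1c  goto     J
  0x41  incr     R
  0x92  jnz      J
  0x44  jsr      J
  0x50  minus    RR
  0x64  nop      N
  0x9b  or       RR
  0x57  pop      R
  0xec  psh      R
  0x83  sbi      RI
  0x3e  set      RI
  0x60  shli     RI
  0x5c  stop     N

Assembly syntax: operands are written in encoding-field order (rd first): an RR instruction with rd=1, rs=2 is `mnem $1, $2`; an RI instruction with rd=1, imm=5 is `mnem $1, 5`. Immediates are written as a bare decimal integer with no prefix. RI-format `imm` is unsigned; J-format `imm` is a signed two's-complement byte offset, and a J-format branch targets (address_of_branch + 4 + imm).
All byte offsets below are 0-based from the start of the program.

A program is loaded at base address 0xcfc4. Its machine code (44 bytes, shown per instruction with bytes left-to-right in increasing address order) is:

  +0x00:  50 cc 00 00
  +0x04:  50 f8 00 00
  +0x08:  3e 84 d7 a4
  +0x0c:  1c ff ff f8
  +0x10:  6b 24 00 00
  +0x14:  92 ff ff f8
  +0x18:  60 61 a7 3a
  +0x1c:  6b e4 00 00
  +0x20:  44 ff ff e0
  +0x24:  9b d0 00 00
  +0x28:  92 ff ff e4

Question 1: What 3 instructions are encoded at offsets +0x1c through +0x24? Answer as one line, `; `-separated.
off 0x1c: read 6b e4 00 00 as big → 0x6be40000
  top 8b → 0x6b → eor [RR]
  [23:21] rd=7 = $7
  [20:18] rs=1 = $1
off 0x20: read 44 ff ff e0 as big → 0x44ffffe0
  top 8b → 0x44 → jsr [J]
  [23:0] imm=16777184 (s24→-32) = -32
off 0x24: read 9b d0 00 00 as big → 0x9bd00000
  top 8b → 0x9b → or [RR]
  [23:21] rd=6 = $6
  [20:18] rs=4 = $4

eor $7, $1; jsr -32; or $6, $4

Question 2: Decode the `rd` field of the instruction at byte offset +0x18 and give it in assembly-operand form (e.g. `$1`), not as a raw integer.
$3

@+18  big-endian(60 61 a7 3a) = 0x6061a73a
  top 8b → 0x60 → shli [RI]
  rd: (w>>21)&0x7=0x3 → $3
  imm: (w>>0)&0x1fffff=0x1a73a → 108346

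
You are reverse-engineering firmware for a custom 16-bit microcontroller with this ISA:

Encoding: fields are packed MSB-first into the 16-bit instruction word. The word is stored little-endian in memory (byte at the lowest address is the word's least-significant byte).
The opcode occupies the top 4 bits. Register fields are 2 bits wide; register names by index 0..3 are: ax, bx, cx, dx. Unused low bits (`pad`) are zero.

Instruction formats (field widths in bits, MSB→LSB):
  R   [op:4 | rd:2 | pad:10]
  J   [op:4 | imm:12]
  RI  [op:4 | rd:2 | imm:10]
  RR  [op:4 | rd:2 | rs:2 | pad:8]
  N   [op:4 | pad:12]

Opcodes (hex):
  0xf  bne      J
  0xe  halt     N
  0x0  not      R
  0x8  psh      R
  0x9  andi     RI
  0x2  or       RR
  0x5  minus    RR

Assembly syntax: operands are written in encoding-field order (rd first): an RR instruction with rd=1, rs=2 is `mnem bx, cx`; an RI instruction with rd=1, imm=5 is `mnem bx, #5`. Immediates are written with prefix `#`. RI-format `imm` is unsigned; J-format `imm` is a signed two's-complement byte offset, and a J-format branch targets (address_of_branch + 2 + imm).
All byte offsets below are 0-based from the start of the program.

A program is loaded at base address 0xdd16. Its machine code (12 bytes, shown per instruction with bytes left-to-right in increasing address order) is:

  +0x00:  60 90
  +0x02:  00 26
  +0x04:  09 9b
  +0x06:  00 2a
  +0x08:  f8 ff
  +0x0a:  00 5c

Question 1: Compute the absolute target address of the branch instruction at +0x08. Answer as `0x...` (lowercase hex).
off 0x08: read f8 ff as little → 0xfff8
  op=0xfff8>>12=0xf ⇒ bne (J)
  imm@[11:0]=0xff8 (s12→-8) ⇒ #-8
  target = base 0xdd16 + off 0x08 + 2 + imm -8 = 0xdd18

0xdd18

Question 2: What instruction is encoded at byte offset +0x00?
@+00  little-endian(60 90) = 0x9060
  op=0x9060>>12=0x9 ⇒ andi (RI)
  rd@[11:10]=0x0 ⇒ ax
  imm@[9:0]=0x60 ⇒ #96

andi ax, #96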